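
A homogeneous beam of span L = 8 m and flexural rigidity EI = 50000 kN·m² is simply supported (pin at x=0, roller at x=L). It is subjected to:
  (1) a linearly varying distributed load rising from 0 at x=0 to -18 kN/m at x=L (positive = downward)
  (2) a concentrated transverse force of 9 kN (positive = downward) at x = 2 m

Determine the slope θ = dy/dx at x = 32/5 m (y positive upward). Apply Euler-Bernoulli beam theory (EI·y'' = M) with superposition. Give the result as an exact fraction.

Load 1 — triangular load w₀=-18 kN/m (0→w₀ over full span):
  θ_1 = -w₀(7L⁴-30L²x²+15x⁴)/(360LEI) = -(-18)·(7·8⁴-30·8²·(32/5)²+15·(32/5)⁴)/(360·8·50000) = -6056/1953125 rad
Load 2 — point force P=9 kN at a=2 m (b=L-a=6):
  θ_2 = -Pa(2L²-6Lx+3x²+a²)/(6LEI)  [x>a] = -9·2·(2·8²-6·8·(32/5)+3·(32/5)²+2²)/(6·8·50000) = 981/2500000 rad
Superposition: θ = Σ θ_i = -169267/62500000 rad ≈ -0.002708 rad

θ(32/5) = -169267/62500000 rad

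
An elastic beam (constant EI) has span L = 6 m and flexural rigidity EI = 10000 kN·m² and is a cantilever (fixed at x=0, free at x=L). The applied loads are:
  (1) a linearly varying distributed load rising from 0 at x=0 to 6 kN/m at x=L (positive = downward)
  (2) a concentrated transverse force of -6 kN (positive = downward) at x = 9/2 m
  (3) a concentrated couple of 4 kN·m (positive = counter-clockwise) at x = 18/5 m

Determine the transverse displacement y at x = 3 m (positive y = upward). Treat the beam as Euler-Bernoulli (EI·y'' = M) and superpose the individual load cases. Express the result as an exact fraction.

y(3) = -5301/400000 m

Load 1 — triangular load w₀=6 kN/m (0→w₀ over full span):
  y_1 = (w₀Lx³/12-w₀L²x²/6-w₀x⁵/(120L))/EI = (6·6·3³/12-6·6²·3²/6-6·3⁵/(120·6))/10000 = -9801/400000 m
Load 2 — point force P=-6 kN at a=9/2 m (b=L-a=3/2):
  y_2 = -Px²(3a-x)/(6EI)  [x≤a] = -(-6)·3²·(3·(9/2)-3)/(6·10000) = 189/20000 m
Load 3 — applied couple M₀=4 kN·m at a=18/5 m (b=L-a=12/5):
  y_3 = M₀x²/(2EI)  [x≤a] = 4·3²/(2·10000) = 9/5000 m
Superposition: y = Σ y_i = -5301/400000 m ≈ -0.013253 m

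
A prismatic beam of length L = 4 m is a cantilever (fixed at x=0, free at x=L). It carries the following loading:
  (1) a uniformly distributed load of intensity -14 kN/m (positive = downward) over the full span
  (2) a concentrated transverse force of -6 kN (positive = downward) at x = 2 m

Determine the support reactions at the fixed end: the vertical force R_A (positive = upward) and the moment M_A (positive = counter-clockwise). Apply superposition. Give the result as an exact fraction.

Load 1 — uniform load w=-14 kN/m over full span:
  R_A = wL = (-14)·4 = -56 kN
  M_A = wL²/2 = (-14)·4²/2 = -112 kN·m
Load 2 — point force P=-6 kN at a=2 m (b=L-a=2):
  R_A = P = (-6) = -6 kN
  M_A = Pa = (-6)·2 = -12 kN·m
Superposition: R_A = -62 kN, M_A = -124 kN·m

R_A = -62 kN, M_A = -124 kN·m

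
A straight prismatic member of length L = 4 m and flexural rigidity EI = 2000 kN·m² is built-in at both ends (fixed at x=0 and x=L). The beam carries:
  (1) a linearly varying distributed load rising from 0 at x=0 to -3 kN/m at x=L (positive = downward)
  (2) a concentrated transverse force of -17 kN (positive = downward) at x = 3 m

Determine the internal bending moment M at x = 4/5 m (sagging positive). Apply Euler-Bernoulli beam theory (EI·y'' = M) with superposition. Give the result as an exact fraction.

M(4/5) = 2573/2000 kN·m

Load 1 — triangular load w₀=-3 kN/m (0→w₀ over full span):
  M_1 = 3w₀Lx/20 - w₀L²/30 - w₀x³/(6L) = 3·(-3)·4·(4/5)/20 - (-3)·4²/30 - (-3)·(4/5)³/(6·4) = 28/125 kN·m
Load 2 — point force P=-17 kN at a=3 m (b=L-a=1):
  M_2 = Pb²(3a+b)x/L³ - Pab²/L²  [x≤a] = (-17)·1²·(3·3+1)·(4/5)/4³ - (-17)·3·1²/4² = 17/16 kN·m
Superposition: M = Σ M_i = 2573/2000 kN·m ≈ 1.286500 kN·m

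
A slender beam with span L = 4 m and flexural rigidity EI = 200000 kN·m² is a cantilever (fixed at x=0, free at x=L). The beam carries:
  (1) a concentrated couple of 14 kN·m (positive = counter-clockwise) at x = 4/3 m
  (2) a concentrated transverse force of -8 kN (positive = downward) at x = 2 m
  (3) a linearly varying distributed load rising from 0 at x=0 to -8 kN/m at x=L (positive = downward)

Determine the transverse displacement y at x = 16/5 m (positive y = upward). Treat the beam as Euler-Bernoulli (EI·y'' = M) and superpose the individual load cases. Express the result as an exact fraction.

y(16/5) = 1973027/1757812500 m

Load 1 — applied couple M₀=14 kN·m at a=4/3 m (b=L-a=8/3):
  y_1 = M₀a(2x-a)/(2EI)  [x>a] = 14·(4/3)·(2·(16/5)-(4/3))/(2·200000) = 133/562500 m
Load 2 — point force P=-8 kN at a=2 m (b=L-a=2):
  y_2 = -Pa²(3x-a)/(6EI)  [x>a] = -(-8)·2²·(3·(16/5)-2)/(6·200000) = 19/93750 m
Load 3 — triangular load w₀=-8 kN/m (0→w₀ over full span):
  y_3 = (w₀Lx³/12-w₀L²x²/6-w₀x⁵/(120L))/EI = ((-8)·4·(16/5)³/12-(-8)·4²·(16/5)²/6-(-8)·(16/5)⁵/(120·4))/200000 = 100096/146484375 m
Superposition: y = Σ y_i = 1973027/1757812500 m ≈ 0.001122 m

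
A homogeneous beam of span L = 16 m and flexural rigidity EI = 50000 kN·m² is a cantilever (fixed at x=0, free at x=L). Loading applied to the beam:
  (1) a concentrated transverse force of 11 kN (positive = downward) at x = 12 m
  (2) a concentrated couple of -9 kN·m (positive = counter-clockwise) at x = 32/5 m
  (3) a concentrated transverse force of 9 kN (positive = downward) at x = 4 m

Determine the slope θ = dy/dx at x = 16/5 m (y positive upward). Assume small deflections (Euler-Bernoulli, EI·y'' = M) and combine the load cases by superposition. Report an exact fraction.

θ(16/5) = -29/3125 rad

Load 1 — point force P=11 kN at a=12 m (b=L-a=4):
  θ_1 = -Px(2a-x)/(2EI)  [x≤a] = -11·(16/5)·(2·12-(16/5))/(2·50000) = -572/78125 rad
Load 2 — applied couple M₀=-9 kN·m at a=32/5 m (b=L-a=48/5):
  θ_2 = M₀x/EI  [x≤a] = (-9)·(16/5)/50000 = -9/15625 rad
Load 3 — point force P=9 kN at a=4 m (b=L-a=12):
  θ_3 = -Px(2a-x)/(2EI)  [x≤a] = -9·(16/5)·(2·4-(16/5))/(2·50000) = -108/78125 rad
Superposition: θ = Σ θ_i = -29/3125 rad ≈ -0.009280 rad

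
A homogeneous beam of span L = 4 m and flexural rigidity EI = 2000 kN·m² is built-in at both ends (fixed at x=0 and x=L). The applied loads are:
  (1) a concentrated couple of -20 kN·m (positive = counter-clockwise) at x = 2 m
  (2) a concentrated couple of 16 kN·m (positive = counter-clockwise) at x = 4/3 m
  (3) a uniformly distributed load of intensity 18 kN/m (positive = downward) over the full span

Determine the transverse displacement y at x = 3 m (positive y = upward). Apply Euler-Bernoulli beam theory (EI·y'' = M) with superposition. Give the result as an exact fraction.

Load 1 — applied couple M₀=-20 kN·m at a=2 m (b=L-a=2):
  y_1 = (R_Ax³/6 - M_Ax²/2 - M₀(x-a)²/2)/EI  [x>a] with R_A=-15/2, M_A=-5 = ((-15/2)·3³/6 - (-5)·3²/2 - (-20)·(3-2)²/2)/2000 = -1/1600 m
Load 2 — applied couple M₀=16 kN·m at a=4/3 m (b=L-a=8/3):
  y_2 = (R_Ax³/6 - M_Ax²/2 - M₀(x-a)²/2)/EI  [x>a] with R_A=16/3, M_A=0 = ((16/3)·3³/6 - 0·3²/2 - 16·(3-(4/3))²/2)/2000 = 1/1125 m
Load 3 — uniform load w=18 kN/m over full span:
  y_3 = -wx²(L-x)²/(24EI) = -18·3²·(4-3)²/(24·2000) = -27/8000 m
Superposition: y = Σ y_i = -7/2250 m ≈ -0.003111 m

y(3) = -7/2250 m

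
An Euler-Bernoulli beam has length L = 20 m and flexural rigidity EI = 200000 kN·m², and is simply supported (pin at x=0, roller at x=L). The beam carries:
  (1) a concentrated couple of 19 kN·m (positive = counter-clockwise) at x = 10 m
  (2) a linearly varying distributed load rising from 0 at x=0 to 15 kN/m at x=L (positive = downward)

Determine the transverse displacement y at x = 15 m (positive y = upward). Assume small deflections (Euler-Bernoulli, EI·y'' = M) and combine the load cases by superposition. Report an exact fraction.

y(15) = -14799/256000 m

Load 1 — applied couple M₀=19 kN·m at a=10 m (b=L-a=10):
  y_1 = (M₀x³/(6L)-M₀(x-a)²/2+C₁x)/EI  [x>a] with C₁=M₀(3b²-L²)/(6L)=-95/6 = (19·15³/(6·20)-19·(15-10)²/2+(-95/6)·15)/200000 = 19/64000 m
Load 2 — triangular load w₀=15 kN/m (0→w₀ over full span):
  y_2 = -w₀x(7L⁴-10L²x²+3x⁴)/(360LEI) = -15·15·(7·20⁴-10·20²·15²+3·15⁴)/(360·20·200000) = -119/2048 m
Superposition: y = Σ y_i = -14799/256000 m ≈ -0.057809 m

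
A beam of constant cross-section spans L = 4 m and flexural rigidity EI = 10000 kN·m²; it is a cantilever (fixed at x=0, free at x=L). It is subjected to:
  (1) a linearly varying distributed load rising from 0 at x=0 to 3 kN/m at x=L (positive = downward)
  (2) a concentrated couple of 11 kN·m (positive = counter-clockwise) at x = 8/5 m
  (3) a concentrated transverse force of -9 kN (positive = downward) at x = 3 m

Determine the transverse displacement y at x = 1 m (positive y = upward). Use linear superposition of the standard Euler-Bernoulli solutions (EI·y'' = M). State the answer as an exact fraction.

Load 1 — triangular load w₀=3 kN/m (0→w₀ over full span):
  y_1 = (w₀Lx³/12-w₀L²x²/6-w₀x⁵/(120L))/EI = (3·4·1³/12-3·4²·1²/6-3·1⁵/(120·4))/10000 = -1121/1600000 m
Load 2 — applied couple M₀=11 kN·m at a=8/5 m (b=L-a=12/5):
  y_2 = M₀x²/(2EI)  [x≤a] = 11·1²/(2·10000) = 11/20000 m
Load 3 — point force P=-9 kN at a=3 m (b=L-a=1):
  y_3 = -Px²(3a-x)/(6EI)  [x≤a] = -(-9)·1²·(3·3-1)/(6·10000) = 3/2500 m
Superposition: y = Σ y_i = 1679/1600000 m ≈ 0.001049 m

y(1) = 1679/1600000 m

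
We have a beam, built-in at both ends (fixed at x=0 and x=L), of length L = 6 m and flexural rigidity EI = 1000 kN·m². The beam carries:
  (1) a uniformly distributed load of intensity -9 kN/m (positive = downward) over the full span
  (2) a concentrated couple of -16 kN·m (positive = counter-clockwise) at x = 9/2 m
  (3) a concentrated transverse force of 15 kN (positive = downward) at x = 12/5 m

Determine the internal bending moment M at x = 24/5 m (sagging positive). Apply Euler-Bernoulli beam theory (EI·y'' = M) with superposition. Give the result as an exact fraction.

Load 1 — uniform load w=-9 kN/m over full span:
  M_1 = wLx/2 - wL²/12 - wx²/2 = (-9)·6·(24/5)/2 - (-9)·6²/12 - (-9)·(24/5)²/2 = 27/25 kN·m
Load 2 — applied couple M₀=-16 kN·m at a=9/2 m (b=L-a=3/2):
  M_2 = R_Ax - M_A - M₀  [x>a] with R_A=-3, M_A=-5 = (-3)·(24/5) - (-5) - (-16) = 33/5 kN·m
Load 3 — point force P=15 kN at a=12/5 m (b=L-a=18/5):
  M_3 = Pa²(a+3b)(L-x)/L³ - Pa²b/L²  [x>a] = 15·(12/5)²·((12/5)+3·(18/5))·(6-(24/5))/6³ - 15·(12/5)²·(18/5)/6² = -288/125 kN·m
Superposition: M = Σ M_i = 672/125 kN·m ≈ 5.376000 kN·m

M(24/5) = 672/125 kN·m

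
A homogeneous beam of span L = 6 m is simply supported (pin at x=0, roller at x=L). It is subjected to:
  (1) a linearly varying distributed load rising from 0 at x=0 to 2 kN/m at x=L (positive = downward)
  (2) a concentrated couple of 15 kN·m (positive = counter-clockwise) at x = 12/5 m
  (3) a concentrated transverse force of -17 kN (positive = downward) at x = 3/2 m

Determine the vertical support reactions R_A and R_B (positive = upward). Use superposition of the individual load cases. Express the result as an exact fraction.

Load 1 — triangular load w₀=2 kN/m (0→w₀ over full span):
  R_A = w₀L/6 = 2·6/6 = 2 kN
  R_B = w₀L/3 = 2·6/3 = 4 kN
Load 2 — applied couple M₀=15 kN·m at a=12/5 m (b=L-a=18/5):
  R_A = M₀/L = 15/6 = 5/2 kN
  R_B = -M₀/L = -15/6 = -5/2 kN
Load 3 — point force P=-17 kN at a=3/2 m (b=L-a=9/2):
  R_A = Pb/L = (-17)·(9/2)/6 = -51/4 kN
  R_B = Pa/L = (-17)·(3/2)/6 = -17/4 kN
Superposition: R_A = -33/4 kN, R_B = -11/4 kN

R_A = -33/4 kN, R_B = -11/4 kN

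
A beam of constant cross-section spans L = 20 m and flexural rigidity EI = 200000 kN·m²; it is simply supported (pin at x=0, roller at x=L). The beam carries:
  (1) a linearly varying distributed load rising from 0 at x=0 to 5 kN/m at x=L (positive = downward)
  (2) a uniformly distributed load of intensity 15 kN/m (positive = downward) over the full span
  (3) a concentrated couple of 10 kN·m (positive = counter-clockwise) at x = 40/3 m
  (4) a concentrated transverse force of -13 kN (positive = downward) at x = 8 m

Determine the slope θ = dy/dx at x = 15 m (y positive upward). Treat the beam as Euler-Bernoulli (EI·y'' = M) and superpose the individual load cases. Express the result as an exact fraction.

θ(15) = 1823299/96000000 rad

Load 1 — triangular load w₀=5 kN/m (0→w₀ over full span):
  θ_1 = -w₀(7L⁴-30L²x²+15x⁴)/(360LEI) = -5·(7·20⁴-30·20²·15²+15·15⁴)/(360·20·200000) = 1313/460800 rad
Load 2 — uniform load w=15 kN/m over full span:
  θ_2 = -w(L³-6Lx²+4x³)/(24EI) = -15·(20³-6·20·15²+4·15³)/(24·200000) = 11/640 rad
Load 3 — applied couple M₀=10 kN·m at a=40/3 m (b=L-a=20/3):
  θ_3 = (M₀x²/(2L)-M₀(x-a)+C₁)/EI  [x>a] with C₁=M₀(3b²-L²)/(6L)=-200/9 = (10·15²/(2·20)-10·(15-(40/3))+(-200/9))/200000 = 1/11520 rad
Load 4 — point force P=-13 kN at a=8 m (b=L-a=12):
  θ_4 = -Pa(2L²-6Lx+3x²+a²)/(6LEI)  [x>a] = -(-13)·8·(2·20²-6·20·15+3·15²+8²)/(6·20·200000) = -1131/1000000 rad
Superposition: θ = Σ θ_i = 1823299/96000000 rad ≈ 0.018993 rad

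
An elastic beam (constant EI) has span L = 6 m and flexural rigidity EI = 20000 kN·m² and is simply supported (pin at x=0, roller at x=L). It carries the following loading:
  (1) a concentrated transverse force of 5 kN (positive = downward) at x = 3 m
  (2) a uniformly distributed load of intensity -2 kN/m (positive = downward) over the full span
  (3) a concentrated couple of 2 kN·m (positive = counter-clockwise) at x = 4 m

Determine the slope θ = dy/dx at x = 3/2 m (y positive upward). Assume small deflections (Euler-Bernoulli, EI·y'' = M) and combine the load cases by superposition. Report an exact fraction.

Load 1 — point force P=5 kN at a=3 m (b=L-a=3):
  θ_1 = -Pb(L²-b²-3x²)/(6LEI)  [x≤a] = -5·3·(6²-3²-3·(3/2)²)/(6·6·20000) = -27/64000 rad
Load 2 — uniform load w=-2 kN/m over full span:
  θ_2 = -w(L³-6Lx²+4x³)/(24EI) = -(-2)·(6³-6·6·(3/2)²+4·(3/2)³)/(24·20000) = 99/160000 rad
Load 3 — applied couple M₀=2 kN·m at a=4 m (b=L-a=2):
  θ_3 = (M₀x²/(2L)+C₁)/EI  [x≤a] with C₁=M₀(3b²-L²)/(6L)=-4/3 = (2·(3/2)²/(2·6)+(-4/3))/20000 = -23/480000 rad
Superposition: θ = Σ θ_i = 143/960000 rad ≈ 0.000149 rad

θ(3/2) = 143/960000 rad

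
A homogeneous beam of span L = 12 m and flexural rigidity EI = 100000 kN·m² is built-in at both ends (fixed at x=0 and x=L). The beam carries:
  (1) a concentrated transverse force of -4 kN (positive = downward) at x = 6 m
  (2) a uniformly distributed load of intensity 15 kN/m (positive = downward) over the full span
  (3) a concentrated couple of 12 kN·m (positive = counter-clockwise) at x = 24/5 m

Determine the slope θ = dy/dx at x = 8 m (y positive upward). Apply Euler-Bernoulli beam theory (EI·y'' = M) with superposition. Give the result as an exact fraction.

θ(8) = 463/312500 rad

Load 1 — point force P=-4 kN at a=6 m (b=L-a=6):
  θ_1 = Pa²(L-x)(2bL-(3b+a)(L-x))/(2L³EI)  [x>a] = (-4)·6²·(12-8)·(2·6·12-(3·6+6)·(12-8))/(2·12³·100000) = -1/12500 rad
Load 2 — uniform load w=15 kN/m over full span:
  θ_2 = -wx(L-x)(L-2x)/(12EI) = -15·8·(12-8)·(12-2·8)/(12·100000) = 1/625 rad
Load 3 — applied couple M₀=12 kN·m at a=24/5 m (b=L-a=36/5):
  θ_3 = (R_Ax²/2 - M_Ax - M₀(x-a))/EI  [x>a] with R_A=36/25, M_A=36/25 = ((36/25)·8²/2 - (36/25)·8 - 12·(8-(24/5)))/100000 = -3/78125 rad
Superposition: θ = Σ θ_i = 463/312500 rad ≈ 0.001482 rad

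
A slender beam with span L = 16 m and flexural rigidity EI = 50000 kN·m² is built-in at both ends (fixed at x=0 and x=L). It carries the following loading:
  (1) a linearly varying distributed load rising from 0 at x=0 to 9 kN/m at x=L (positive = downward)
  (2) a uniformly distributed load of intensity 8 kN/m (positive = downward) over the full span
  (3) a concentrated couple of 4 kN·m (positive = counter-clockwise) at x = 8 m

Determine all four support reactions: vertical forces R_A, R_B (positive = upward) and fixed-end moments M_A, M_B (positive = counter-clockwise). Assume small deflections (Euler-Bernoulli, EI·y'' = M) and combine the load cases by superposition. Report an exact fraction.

R_A = 3439/40 kN, M_A = 3727/15 kN·m, R_B = 4561/40 kN, M_B = -4273/15 kN·m

Load 1 — triangular load w₀=9 kN/m (0→w₀ over full span):
  R_A = 3w₀L/20 = 3·9·16/20 = 108/5 kN
  M_A = w₀L²/30 = 9·16²/30 = 384/5 kN·m
  R_B = 7w₀L/20 = 7·9·16/20 = 252/5 kN
  M_B = -w₀L²/20 = -9·16²/20 = -576/5 kN·m
Load 2 — uniform load w=8 kN/m over full span:
  R_A = wL/2 = 8·16/2 = 64 kN
  M_A = wL²/12 = 8·16²/12 = 512/3 kN·m
  R_B = wL/2 = 8·16/2 = 64 kN
  M_B = -wL²/12 = -8·16²/12 = -512/3 kN·m
Load 3 — applied couple M₀=4 kN·m at a=8 m (b=L-a=8):
  R_A = 6M₀ab/L³ = 6·4·8·8/16³ = 3/8 kN
  M_A = M₀b(2a-b)/L² = 4·8·(2·8-8)/16² = 1 kN·m
  R_B = -6M₀ab/L³ = -6·4·8·8/16³ = -3/8 kN
  M_B = M₀a(2b-a)/L² = 4·8·(2·8-8)/16² = 1 kN·m
Superposition: R_A = 3439/40 kN, M_A = 3727/15 kN·m, R_B = 4561/40 kN, M_B = -4273/15 kN·m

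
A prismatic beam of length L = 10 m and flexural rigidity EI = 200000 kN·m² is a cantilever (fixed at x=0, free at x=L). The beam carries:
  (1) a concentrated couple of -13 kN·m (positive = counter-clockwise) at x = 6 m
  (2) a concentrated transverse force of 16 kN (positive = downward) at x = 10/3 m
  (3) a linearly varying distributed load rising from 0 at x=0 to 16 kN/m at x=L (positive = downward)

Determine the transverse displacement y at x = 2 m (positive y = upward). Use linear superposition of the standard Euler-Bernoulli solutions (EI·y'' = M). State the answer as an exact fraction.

Load 1 — applied couple M₀=-13 kN·m at a=6 m (b=L-a=4):
  y_1 = M₀x²/(2EI)  [x≤a] = (-13)·2²/(2·200000) = -13/100000 m
Load 2 — point force P=16 kN at a=10/3 m (b=L-a=20/3):
  y_2 = -Px²(3a-x)/(6EI)  [x≤a] = -16·2²·(3·(10/3)-2)/(6·200000) = -4/9375 m
Load 3 — triangular load w₀=16 kN/m (0→w₀ over full span):
  y_3 = (w₀Lx³/12-w₀L²x²/6-w₀x⁵/(120L))/EI = (16·10·2³/12-16·10²·2²/6-16·2⁵/(120·10))/200000 = -2251/468750 m
Superposition: y = Σ y_i = -13397/2500000 m ≈ -0.005359 m

y(2) = -13397/2500000 m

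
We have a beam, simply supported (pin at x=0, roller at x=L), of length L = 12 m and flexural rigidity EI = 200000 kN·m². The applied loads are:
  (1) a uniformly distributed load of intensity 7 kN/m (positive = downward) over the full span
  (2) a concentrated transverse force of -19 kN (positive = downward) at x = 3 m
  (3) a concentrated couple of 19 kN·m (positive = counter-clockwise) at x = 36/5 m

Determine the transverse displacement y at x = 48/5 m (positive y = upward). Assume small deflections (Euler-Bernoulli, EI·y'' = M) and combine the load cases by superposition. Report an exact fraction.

Load 1 — uniform load w=7 kN/m over full span:
  y_1 = -wx(L³-2Lx²+x³)/(24EI) = -7·(48/5)·(12³-2·12·(48/5)²+(48/5)³)/(24·200000) = -10962/1953125 m
Load 2 — point force P=-19 kN at a=3 m (b=L-a=9):
  y_2 = -Pa(L-x)(2Lx-a²-x²)/(6LEI)  [x>a] = -(-19)·3·(12-(48/5))·(2·12·(48/5)-3²-(48/5)²)/(6·12·200000) = 61389/50000000 m
Load 3 — applied couple M₀=19 kN·m at a=36/5 m (b=L-a=24/5):
  y_3 = (M₀x³/(6L)-M₀(x-a)²/2+C₁x)/EI  [x>a] with C₁=M₀(3b²-L²)/(6L)=-494/25 = (19·(48/5)³/(6·12)-19·((48/5)-(36/5))²/2+(-494/25)·(48/5))/200000 = -171/3125000 m
Superposition: y = Σ y_i = -1109871/250000000 m ≈ -0.004439 m

y(48/5) = -1109871/250000000 m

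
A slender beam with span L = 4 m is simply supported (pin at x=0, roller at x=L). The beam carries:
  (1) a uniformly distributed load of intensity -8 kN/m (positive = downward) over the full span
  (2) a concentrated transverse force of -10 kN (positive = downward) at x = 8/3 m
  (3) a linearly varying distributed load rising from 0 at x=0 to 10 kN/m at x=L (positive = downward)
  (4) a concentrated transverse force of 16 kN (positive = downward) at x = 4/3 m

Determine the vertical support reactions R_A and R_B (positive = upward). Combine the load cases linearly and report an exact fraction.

R_A = -2 kN, R_B = -4 kN

Load 1 — uniform load w=-8 kN/m over full span:
  R_A = wL/2 = (-8)·4/2 = -16 kN
  R_B = wL/2 = (-8)·4/2 = -16 kN
Load 2 — point force P=-10 kN at a=8/3 m (b=L-a=4/3):
  R_A = Pb/L = (-10)·(4/3)/4 = -10/3 kN
  R_B = Pa/L = (-10)·(8/3)/4 = -20/3 kN
Load 3 — triangular load w₀=10 kN/m (0→w₀ over full span):
  R_A = w₀L/6 = 10·4/6 = 20/3 kN
  R_B = w₀L/3 = 10·4/3 = 40/3 kN
Load 4 — point force P=16 kN at a=4/3 m (b=L-a=8/3):
  R_A = Pb/L = 16·(8/3)/4 = 32/3 kN
  R_B = Pa/L = 16·(4/3)/4 = 16/3 kN
Superposition: R_A = -2 kN, R_B = -4 kN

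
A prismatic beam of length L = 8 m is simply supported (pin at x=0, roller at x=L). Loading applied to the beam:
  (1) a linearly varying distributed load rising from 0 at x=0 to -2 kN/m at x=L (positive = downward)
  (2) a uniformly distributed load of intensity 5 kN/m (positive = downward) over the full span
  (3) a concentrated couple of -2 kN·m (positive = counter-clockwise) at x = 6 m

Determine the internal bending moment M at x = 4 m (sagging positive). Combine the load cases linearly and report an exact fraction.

Load 1 — triangular load w₀=-2 kN/m (0→w₀ over full span):
  M_1 = w₀Lx/6 - w₀x³/(6L) = (-2)·8·4/6 - (-2)·4³/(6·8) = -8 kN·m
Load 2 — uniform load w=5 kN/m over full span:
  M_2 = wx(L-x)/2 = 5·4·(8-4)/2 = 40 kN·m
Load 3 — applied couple M₀=-2 kN·m at a=6 m (b=L-a=2):
  M_3 = M₀x/L  [x≤a] = (-2)·4/8 = -1 kN·m
Superposition: M = Σ M_i = 31 kN·m ≈ 31.000000 kN·m

M(4) = 31 kN·m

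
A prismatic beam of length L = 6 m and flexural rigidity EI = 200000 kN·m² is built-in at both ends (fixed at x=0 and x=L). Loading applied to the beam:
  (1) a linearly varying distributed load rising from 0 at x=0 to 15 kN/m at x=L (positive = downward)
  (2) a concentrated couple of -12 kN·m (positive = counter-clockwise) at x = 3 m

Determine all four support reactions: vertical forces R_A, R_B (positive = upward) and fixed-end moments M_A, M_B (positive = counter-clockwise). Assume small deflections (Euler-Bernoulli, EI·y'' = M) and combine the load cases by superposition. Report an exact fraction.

R_A = 21/2 kN, M_A = 15 kN·m, R_B = 69/2 kN, M_B = -30 kN·m

Load 1 — triangular load w₀=15 kN/m (0→w₀ over full span):
  R_A = 3w₀L/20 = 3·15·6/20 = 27/2 kN
  M_A = w₀L²/30 = 15·6²/30 = 18 kN·m
  R_B = 7w₀L/20 = 7·15·6/20 = 63/2 kN
  M_B = -w₀L²/20 = -15·6²/20 = -27 kN·m
Load 2 — applied couple M₀=-12 kN·m at a=3 m (b=L-a=3):
  R_A = 6M₀ab/L³ = 6·(-12)·3·3/6³ = -3 kN
  M_A = M₀b(2a-b)/L² = (-12)·3·(2·3-3)/6² = -3 kN·m
  R_B = -6M₀ab/L³ = -6·(-12)·3·3/6³ = 3 kN
  M_B = M₀a(2b-a)/L² = (-12)·3·(2·3-3)/6² = -3 kN·m
Superposition: R_A = 21/2 kN, M_A = 15 kN·m, R_B = 69/2 kN, M_B = -30 kN·m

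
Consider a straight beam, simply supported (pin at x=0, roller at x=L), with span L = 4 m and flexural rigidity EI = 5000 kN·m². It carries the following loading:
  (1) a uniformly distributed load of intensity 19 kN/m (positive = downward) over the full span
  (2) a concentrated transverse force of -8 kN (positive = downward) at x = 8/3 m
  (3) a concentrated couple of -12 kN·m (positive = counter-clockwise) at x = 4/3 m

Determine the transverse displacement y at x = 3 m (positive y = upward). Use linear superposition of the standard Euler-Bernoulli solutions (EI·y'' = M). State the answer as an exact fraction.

y(3) = -27829/3240000 m

Load 1 — uniform load w=19 kN/m over full span:
  y_1 = -wx(L³-2Lx²+x³)/(24EI) = -19·3·(4³-2·4·3²+3³)/(24·5000) = -361/40000 m
Load 2 — point force P=-8 kN at a=8/3 m (b=L-a=4/3):
  y_2 = -Pa(L-x)(2Lx-a²-x²)/(6LEI)  [x>a] = -(-8)·(8/3)·(4-3)·(2·4·3-(8/3)²-3²)/(6·4·5000) = 71/50625 m
Load 3 — applied couple M₀=-12 kN·m at a=4/3 m (b=L-a=8/3):
  y_3 = (M₀x³/(6L)-M₀(x-a)²/2+C₁x)/EI  [x>a] with C₁=M₀(3b²-L²)/(6L)=-8/3 = ((-12)·3³/(6·4)-(-12)·(3-(4/3))²/2+(-8/3)·3)/5000 = -29/30000 m
Superposition: y = Σ y_i = -27829/3240000 m ≈ -0.008589 m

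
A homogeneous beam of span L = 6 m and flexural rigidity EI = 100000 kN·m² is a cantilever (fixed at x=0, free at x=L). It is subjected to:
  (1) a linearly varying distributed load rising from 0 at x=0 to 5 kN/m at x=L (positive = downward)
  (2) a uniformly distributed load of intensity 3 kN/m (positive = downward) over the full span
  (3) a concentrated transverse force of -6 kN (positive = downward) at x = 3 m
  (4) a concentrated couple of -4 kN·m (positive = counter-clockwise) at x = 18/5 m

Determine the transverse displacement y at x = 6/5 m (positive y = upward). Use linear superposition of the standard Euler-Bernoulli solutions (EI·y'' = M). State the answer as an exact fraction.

Load 1 — triangular load w₀=5 kN/m (0→w₀ over full span):
  y_1 = (w₀Lx³/12-w₀L²x²/6-w₀x⁵/(120L))/EI = (5·6·(6/5)³/12-5·6²·(6/5)²/6-5·(6/5)⁵/(120·6))/100000 = -60777/156250000 m
Load 2 — uniform load w=3 kN/m over full span:
  y_2 = -wx²(x²-4Lx+6L²)/(24EI) = -3·(6/5)²·((6/5)²-4·6·(6/5)+6·6²)/(24·100000) = -10611/31250000 m
Load 3 — point force P=-6 kN at a=3 m (b=L-a=3):
  y_3 = -Px²(3a-x)/(6EI)  [x≤a] = -(-6)·(6/5)²·(3·3-(6/5))/(6·100000) = 351/3125000 m
Load 4 — applied couple M₀=-4 kN·m at a=18/5 m (b=L-a=12/5):
  y_4 = M₀x²/(2EI)  [x≤a] = (-4)·(6/5)²/(2·100000) = -9/312500 m
Superposition: y = Σ y_i = -50391/78125000 m ≈ -0.000645 m

y(6/5) = -50391/78125000 m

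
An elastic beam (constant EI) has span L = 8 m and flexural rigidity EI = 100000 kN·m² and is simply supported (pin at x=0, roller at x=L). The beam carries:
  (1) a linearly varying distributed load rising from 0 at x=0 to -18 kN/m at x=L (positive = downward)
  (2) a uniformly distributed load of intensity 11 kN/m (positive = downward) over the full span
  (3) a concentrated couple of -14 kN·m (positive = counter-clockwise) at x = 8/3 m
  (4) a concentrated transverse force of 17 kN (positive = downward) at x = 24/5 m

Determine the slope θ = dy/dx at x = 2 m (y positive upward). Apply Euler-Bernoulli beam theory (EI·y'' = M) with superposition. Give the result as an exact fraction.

Load 1 — triangular load w₀=-18 kN/m (0→w₀ over full span):
  θ_1 = -w₀(7L⁴-30L²x²+15x⁴)/(360LEI) = -(-18)·(7·8⁴-30·8²·2²+15·2⁴)/(360·8·100000) = 1327/1000000 rad
Load 2 — uniform load w=11 kN/m over full span:
  θ_2 = -w(L³-6Lx²+4x³)/(24EI) = -11·(8³-6·8·2²+4·2³)/(24·100000) = -121/75000 rad
Load 3 — applied couple M₀=-14 kN·m at a=8/3 m (b=L-a=16/3):
  θ_3 = (M₀x²/(2L)+C₁)/EI  [x≤a] with C₁=M₀(3b²-L²)/(6L)=-56/9 = ((-14)·2²/(2·8)+(-56/9))/100000 = -7/72000 rad
Load 4 — point force P=17 kN at a=24/5 m (b=L-a=16/5):
  θ_4 = -Pb(L²-b²-3x²)/(6LEI)  [x≤a] = -17·(16/5)·(8²-(16/5)²-3·2²)/(6·8·100000) = -1479/3125000 rad
Superposition: θ = Σ θ_i = -48197/56250000 rad ≈ -0.000857 rad

θ(2) = -48197/56250000 rad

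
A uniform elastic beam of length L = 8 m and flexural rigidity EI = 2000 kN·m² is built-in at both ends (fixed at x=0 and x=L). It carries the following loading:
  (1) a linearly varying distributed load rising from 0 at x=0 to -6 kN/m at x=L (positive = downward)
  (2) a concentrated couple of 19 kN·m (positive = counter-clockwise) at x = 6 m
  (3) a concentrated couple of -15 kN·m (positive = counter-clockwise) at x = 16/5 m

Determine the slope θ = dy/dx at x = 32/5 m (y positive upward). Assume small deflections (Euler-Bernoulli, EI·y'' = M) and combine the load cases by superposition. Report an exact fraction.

Load 1 — triangular load w₀=-6 kN/m (0→w₀ over full span):
  θ_1 = -w₀(2x(L-x)(L-2x)(x+2L)+x²(L-x)²)/(120LEI) = -(-6)·(2·(32/5)·(8-(32/5))·(8-2·(32/5))·((32/5)+2·8)+(32/5)²·(8-(32/5))²)/(120·8·2000) = -512/78125 rad
Load 2 — applied couple M₀=19 kN·m at a=6 m (b=L-a=2):
  θ_2 = (R_Ax²/2 - M_Ax - M₀(x-a))/EI  [x>a] with R_A=171/64, M_A=95/16 = ((171/64)·(32/5)²/2 - (95/16)·(32/5) - 19·((32/5)-6))/2000 = 57/12500 rad
Load 3 — applied couple M₀=-15 kN·m at a=16/5 m (b=L-a=24/5):
  θ_3 = (R_Ax²/2 - M_Ax - M₀(x-a))/EI  [x>a] with R_A=-27/10, M_A=-9/5 = ((-27/10)·(32/5)²/2 - (-9/5)·(32/5) - (-15)·((32/5)-(16/5)))/2000 = 33/15625 rad
Superposition: θ = Σ θ_i = 37/312500 rad ≈ 0.000118 rad

θ(32/5) = 37/312500 rad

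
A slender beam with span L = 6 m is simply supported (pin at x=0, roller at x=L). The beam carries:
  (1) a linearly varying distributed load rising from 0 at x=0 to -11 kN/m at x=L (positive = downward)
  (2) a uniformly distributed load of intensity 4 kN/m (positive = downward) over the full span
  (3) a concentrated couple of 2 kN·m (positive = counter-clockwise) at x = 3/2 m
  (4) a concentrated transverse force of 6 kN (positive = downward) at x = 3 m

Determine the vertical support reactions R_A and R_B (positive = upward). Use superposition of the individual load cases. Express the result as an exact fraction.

R_A = 13/3 kN, R_B = -22/3 kN

Load 1 — triangular load w₀=-11 kN/m (0→w₀ over full span):
  R_A = w₀L/6 = (-11)·6/6 = -11 kN
  R_B = w₀L/3 = (-11)·6/3 = -22 kN
Load 2 — uniform load w=4 kN/m over full span:
  R_A = wL/2 = 4·6/2 = 12 kN
  R_B = wL/2 = 4·6/2 = 12 kN
Load 3 — applied couple M₀=2 kN·m at a=3/2 m (b=L-a=9/2):
  R_A = M₀/L = 2/6 = 1/3 kN
  R_B = -M₀/L = -2/6 = -1/3 kN
Load 4 — point force P=6 kN at a=3 m (b=L-a=3):
  R_A = Pb/L = 6·3/6 = 3 kN
  R_B = Pa/L = 6·3/6 = 3 kN
Superposition: R_A = 13/3 kN, R_B = -22/3 kN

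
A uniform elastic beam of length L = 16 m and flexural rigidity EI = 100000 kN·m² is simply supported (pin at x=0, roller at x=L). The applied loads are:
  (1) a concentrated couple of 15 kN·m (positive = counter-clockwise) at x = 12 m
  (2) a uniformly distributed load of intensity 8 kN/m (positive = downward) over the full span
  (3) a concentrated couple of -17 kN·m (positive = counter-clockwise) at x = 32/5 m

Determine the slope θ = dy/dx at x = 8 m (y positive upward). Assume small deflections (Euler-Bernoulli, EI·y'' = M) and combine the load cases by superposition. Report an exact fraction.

θ(8) = -1939/15000000 rad

Load 1 — applied couple M₀=15 kN·m at a=12 m (b=L-a=4):
  θ_1 = (M₀x²/(2L)+C₁)/EI  [x≤a] with C₁=M₀(3b²-L²)/(6L)=-65/2 = (15·8²/(2·16)+(-65/2))/100000 = -1/40000 rad
Load 2 — uniform load w=8 kN/m over full span:
  θ_2 = -w(L³-6Lx²+4x³)/(24EI) = -8·(16³-6·16·8²+4·8³)/(24·100000) = 0 rad
Load 3 — applied couple M₀=-17 kN·m at a=32/5 m (b=L-a=48/5):
  θ_3 = (M₀x²/(2L)-M₀(x-a)+C₁)/EI  [x>a] with C₁=M₀(3b²-L²)/(6L)=-272/75 = ((-17)·8²/(2·16)-(-17)·(8-(32/5))+(-272/75))/100000 = -391/3750000 rad
Superposition: θ = Σ θ_i = -1939/15000000 rad ≈ -0.000129 rad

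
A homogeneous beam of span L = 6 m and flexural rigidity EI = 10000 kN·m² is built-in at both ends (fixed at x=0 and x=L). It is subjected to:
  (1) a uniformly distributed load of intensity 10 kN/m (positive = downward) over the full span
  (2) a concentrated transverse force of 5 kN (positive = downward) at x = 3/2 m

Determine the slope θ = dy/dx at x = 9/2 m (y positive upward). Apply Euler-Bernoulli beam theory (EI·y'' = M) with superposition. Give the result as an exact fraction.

θ(9/2) = 927/512000 rad

Load 1 — uniform load w=10 kN/m over full span:
  θ_1 = -wx(L-x)(L-2x)/(12EI) = -10·(9/2)·(6-(9/2))·(6-2·(9/2))/(12·10000) = 27/16000 rad
Load 2 — point force P=5 kN at a=3/2 m (b=L-a=9/2):
  θ_2 = Pa²(L-x)(2bL-(3b+a)(L-x))/(2L³EI)  [x>a] = 5·(3/2)²·(6-(9/2))·(2·(9/2)·6-(3·(9/2)+(3/2))·(6-(9/2)))/(2·6³·10000) = 63/512000 rad
Superposition: θ = Σ θ_i = 927/512000 rad ≈ 0.001811 rad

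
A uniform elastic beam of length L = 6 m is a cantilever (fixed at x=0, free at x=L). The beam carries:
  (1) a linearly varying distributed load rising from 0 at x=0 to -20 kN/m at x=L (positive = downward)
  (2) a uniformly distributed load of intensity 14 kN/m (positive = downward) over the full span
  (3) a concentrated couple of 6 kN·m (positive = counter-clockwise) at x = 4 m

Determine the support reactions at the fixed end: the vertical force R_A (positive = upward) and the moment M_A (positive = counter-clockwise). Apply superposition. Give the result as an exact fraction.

R_A = 24 kN, M_A = 6 kN·m

Load 1 — triangular load w₀=-20 kN/m (0→w₀ over full span):
  R_A = w₀L/2 = (-20)·6/2 = -60 kN
  M_A = w₀L²/3 = (-20)·6²/3 = -240 kN·m
Load 2 — uniform load w=14 kN/m over full span:
  R_A = wL = 14·6 = 84 kN
  M_A = wL²/2 = 14·6²/2 = 252 kN·m
Load 3 — applied couple M₀=6 kN·m at a=4 m (b=L-a=2):
  R_A = 0 kN
  M_A = -M₀ = -6 kN·m
Superposition: R_A = 24 kN, M_A = 6 kN·m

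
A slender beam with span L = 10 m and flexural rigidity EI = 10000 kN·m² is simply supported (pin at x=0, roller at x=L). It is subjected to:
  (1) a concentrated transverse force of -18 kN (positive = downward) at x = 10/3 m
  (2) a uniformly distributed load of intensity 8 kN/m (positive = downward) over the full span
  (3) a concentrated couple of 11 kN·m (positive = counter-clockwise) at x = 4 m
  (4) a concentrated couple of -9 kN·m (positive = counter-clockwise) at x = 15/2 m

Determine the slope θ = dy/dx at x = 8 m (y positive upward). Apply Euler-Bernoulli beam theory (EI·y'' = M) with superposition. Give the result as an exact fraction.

Load 1 — point force P=-18 kN at a=10/3 m (b=L-a=20/3):
  θ_1 = -Pa(2L²-6Lx+3x²+a²)/(6LEI)  [x>a] = -(-18)·(10/3)·(2·10²-6·10·8+3·8²+(10/3)²)/(6·10·10000) = -173/22500 rad
Load 2 — uniform load w=8 kN/m over full span:
  θ_2 = -w(L³-6Lx²+4x³)/(24EI) = -8·(10³-6·10·8²+4·8³)/(24·10000) = 33/1250 rad
Load 3 — applied couple M₀=11 kN·m at a=4 m (b=L-a=6):
  θ_3 = (M₀x²/(2L)-M₀(x-a)+C₁)/EI  [x>a] with C₁=M₀(3b²-L²)/(6L)=22/15 = (11·8²/(2·10)-11·(8-4)+(22/15))/10000 = -11/15000 rad
Load 4 — applied couple M₀=-9 kN·m at a=15/2 m (b=L-a=5/2):
  θ_4 = (M₀x²/(2L)-M₀(x-a)+C₁)/EI  [x>a] with C₁=M₀(3b²-L²)/(6L)=195/16 = ((-9)·8²/(2·10)-(-9)·(8-(15/2))+(195/16))/10000 = -969/800000 rad
Superposition: θ = Σ θ_i = 120719/7200000 rad ≈ 0.016767 rad

θ(8) = 120719/7200000 rad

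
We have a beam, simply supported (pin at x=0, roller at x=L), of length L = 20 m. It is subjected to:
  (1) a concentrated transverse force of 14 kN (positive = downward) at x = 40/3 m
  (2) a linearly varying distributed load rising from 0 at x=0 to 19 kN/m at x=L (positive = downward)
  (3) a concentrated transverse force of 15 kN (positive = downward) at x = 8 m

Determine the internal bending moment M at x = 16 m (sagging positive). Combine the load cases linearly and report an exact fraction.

Load 1 — point force P=14 kN at a=40/3 m (b=L-a=20/3):
  M_1 = Pa(L-x)/L  [x>a] = 14·(40/3)·(20-16)/20 = 112/3 kN·m
Load 2 — triangular load w₀=19 kN/m (0→w₀ over full span):
  M_2 = w₀Lx/6 - w₀x³/(6L) = 19·20·16/6 - 19·16³/(6·20) = 1824/5 kN·m
Load 3 — point force P=15 kN at a=8 m (b=L-a=12):
  M_3 = Pa(L-x)/L  [x>a] = 15·8·(20-16)/20 = 24 kN·m
Superposition: M = Σ M_i = 6392/15 kN·m ≈ 426.133333 kN·m

M(16) = 6392/15 kN·m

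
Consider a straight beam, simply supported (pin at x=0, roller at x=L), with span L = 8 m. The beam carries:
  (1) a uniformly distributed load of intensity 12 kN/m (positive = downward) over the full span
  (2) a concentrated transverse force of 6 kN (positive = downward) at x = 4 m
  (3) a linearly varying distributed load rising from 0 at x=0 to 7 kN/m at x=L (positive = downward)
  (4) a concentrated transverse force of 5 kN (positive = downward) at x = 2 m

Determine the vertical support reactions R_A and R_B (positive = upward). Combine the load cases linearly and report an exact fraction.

R_A = 769/12 kN, R_B = 851/12 kN

Load 1 — uniform load w=12 kN/m over full span:
  R_A = wL/2 = 12·8/2 = 48 kN
  R_B = wL/2 = 12·8/2 = 48 kN
Load 2 — point force P=6 kN at a=4 m (b=L-a=4):
  R_A = Pb/L = 6·4/8 = 3 kN
  R_B = Pa/L = 6·4/8 = 3 kN
Load 3 — triangular load w₀=7 kN/m (0→w₀ over full span):
  R_A = w₀L/6 = 7·8/6 = 28/3 kN
  R_B = w₀L/3 = 7·8/3 = 56/3 kN
Load 4 — point force P=5 kN at a=2 m (b=L-a=6):
  R_A = Pb/L = 5·6/8 = 15/4 kN
  R_B = Pa/L = 5·2/8 = 5/4 kN
Superposition: R_A = 769/12 kN, R_B = 851/12 kN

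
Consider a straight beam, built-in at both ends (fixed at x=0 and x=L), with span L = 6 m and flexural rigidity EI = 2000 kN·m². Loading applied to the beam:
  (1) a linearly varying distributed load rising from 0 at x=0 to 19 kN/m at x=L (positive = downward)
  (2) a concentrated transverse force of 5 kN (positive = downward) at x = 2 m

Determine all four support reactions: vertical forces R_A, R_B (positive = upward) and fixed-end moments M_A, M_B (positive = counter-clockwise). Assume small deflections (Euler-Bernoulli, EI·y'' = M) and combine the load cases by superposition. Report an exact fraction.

R_A = 5617/270 kN, M_A = 1226/45 kN·m, R_B = 11123/270 kN, M_B = -1639/45 kN·m

Load 1 — triangular load w₀=19 kN/m (0→w₀ over full span):
  R_A = 3w₀L/20 = 3·19·6/20 = 171/10 kN
  M_A = w₀L²/30 = 19·6²/30 = 114/5 kN·m
  R_B = 7w₀L/20 = 7·19·6/20 = 399/10 kN
  M_B = -w₀L²/20 = -19·6²/20 = -171/5 kN·m
Load 2 — point force P=5 kN at a=2 m (b=L-a=4):
  R_A = Pb²(3a+b)/L³ = 5·4²·(3·2+4)/6³ = 100/27 kN
  M_A = Pab²/L² = 5·2·4²/6² = 40/9 kN·m
  R_B = Pa²(a+3b)/L³ = 5·2²·(2+3·4)/6³ = 35/27 kN
  M_B = -Pa²b/L² = -5·2²·4/6² = -20/9 kN·m
Superposition: R_A = 5617/270 kN, M_A = 1226/45 kN·m, R_B = 11123/270 kN, M_B = -1639/45 kN·m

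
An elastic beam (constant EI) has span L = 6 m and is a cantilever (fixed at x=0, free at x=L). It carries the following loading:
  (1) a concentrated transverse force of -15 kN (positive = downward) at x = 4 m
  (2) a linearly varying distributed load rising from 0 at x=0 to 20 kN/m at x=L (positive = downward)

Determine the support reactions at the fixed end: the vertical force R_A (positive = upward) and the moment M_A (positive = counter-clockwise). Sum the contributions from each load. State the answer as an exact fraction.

Load 1 — point force P=-15 kN at a=4 m (b=L-a=2):
  R_A = P = (-15) = -15 kN
  M_A = Pa = (-15)·4 = -60 kN·m
Load 2 — triangular load w₀=20 kN/m (0→w₀ over full span):
  R_A = w₀L/2 = 20·6/2 = 60 kN
  M_A = w₀L²/3 = 20·6²/3 = 240 kN·m
Superposition: R_A = 45 kN, M_A = 180 kN·m

R_A = 45 kN, M_A = 180 kN·m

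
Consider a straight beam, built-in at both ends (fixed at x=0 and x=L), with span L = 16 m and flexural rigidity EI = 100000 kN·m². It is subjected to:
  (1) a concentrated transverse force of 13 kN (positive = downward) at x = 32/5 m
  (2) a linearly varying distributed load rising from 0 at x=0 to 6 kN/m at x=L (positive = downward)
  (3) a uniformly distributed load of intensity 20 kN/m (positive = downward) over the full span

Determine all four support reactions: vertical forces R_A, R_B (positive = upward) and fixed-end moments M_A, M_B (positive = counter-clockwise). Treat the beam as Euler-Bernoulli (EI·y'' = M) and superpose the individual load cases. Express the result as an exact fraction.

Load 1 — point force P=13 kN at a=32/5 m (b=L-a=48/5):
  R_A = Pb²(3a+b)/L³ = 13·(48/5)²·(3·(32/5)+(48/5))/16³ = 1053/125 kN
  M_A = Pab²/L² = 13·(32/5)·(48/5)²/16² = 3744/125 kN·m
  R_B = Pa²(a+3b)/L³ = 13·(32/5)²·((32/5)+3·(48/5))/16³ = 572/125 kN
  M_B = -Pa²b/L² = -13·(32/5)²·(48/5)/16² = -2496/125 kN·m
Load 2 — triangular load w₀=6 kN/m (0→w₀ over full span):
  R_A = 3w₀L/20 = 3·6·16/20 = 72/5 kN
  M_A = w₀L²/30 = 6·16²/30 = 256/5 kN·m
  R_B = 7w₀L/20 = 7·6·16/20 = 168/5 kN
  M_B = -w₀L²/20 = -6·16²/20 = -384/5 kN·m
Load 3 — uniform load w=20 kN/m over full span:
  R_A = wL/2 = 20·16/2 = 160 kN
  M_A = wL²/12 = 20·16²/12 = 1280/3 kN·m
  R_B = wL/2 = 20·16/2 = 160 kN
  M_B = -wL²/12 = -20·16²/12 = -1280/3 kN·m
Superposition: R_A = 22853/125 kN, M_A = 190432/375 kN·m, R_B = 24772/125 kN, M_B = -196288/375 kN·m

R_A = 22853/125 kN, M_A = 190432/375 kN·m, R_B = 24772/125 kN, M_B = -196288/375 kN·m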